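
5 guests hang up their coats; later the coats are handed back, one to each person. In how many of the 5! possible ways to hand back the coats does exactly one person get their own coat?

Pick the single fixed position: C(5,1) = 5 ways.
The remaining 4 must be deranged: !4 = 9.
Total: 5 × 9 = 45.

45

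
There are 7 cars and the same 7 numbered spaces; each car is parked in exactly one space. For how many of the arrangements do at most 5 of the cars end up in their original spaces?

# with exactly i fixed is C(7,i)·!(7-i); sum over i=0..5:
  i=0: C(7,0)·!7 = 1·1854 = 1854
  i=1: C(7,1)·!6 = 7·265 = 1855
  i=2: C(7,2)·!5 = 21·44 = 924
  i=3: C(7,3)·!4 = 35·9 = 315
  i=4: C(7,4)·!3 = 35·2 = 70
  i=5: C(7,5)·!2 = 21·1 = 21
Total = 5039.

5039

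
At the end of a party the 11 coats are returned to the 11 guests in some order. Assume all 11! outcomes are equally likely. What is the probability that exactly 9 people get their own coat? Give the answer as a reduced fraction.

1/725760

Favorable outcomes: C(11,9)·!2 = 55·1 = 55.
Total outcomes: 11! = 39916800.
Probability = 55/39916800 = 1/725760.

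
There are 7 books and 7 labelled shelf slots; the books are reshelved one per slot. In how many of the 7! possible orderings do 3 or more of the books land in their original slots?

407

# with exactly i fixed is C(7,i)·!(7-i); sum over i=3..7:
  i=3: C(7,3)·!4 = 35·9 = 315
  i=4: C(7,4)·!3 = 35·2 = 70
  i=5: C(7,5)·!2 = 21·1 = 21
  i=6: C(7,6)·!1 = 7·0 = 0
  i=7: C(7,7)·!0 = 1·1 = 1
Total = 407.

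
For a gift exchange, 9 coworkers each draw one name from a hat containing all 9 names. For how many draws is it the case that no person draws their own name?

By inclusion-exclusion, !9 = Σ (-1)^k · 9!/k! for k=0..9
= 9! - 9!/1! + 9!/2! - 9!/3! + 9!/4! - 9!/5! + 9!/6! - 9!/7! + 9!/8! - 9!/9!
= 362880 - 362880 + 181440 - 60480 + 15120 - 3024 + 504 - 72 + 9 - 1
= 133496

133496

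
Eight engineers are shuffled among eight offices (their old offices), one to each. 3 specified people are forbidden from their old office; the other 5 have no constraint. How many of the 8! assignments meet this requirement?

27240

Inclusion-exclusion on the 3 forbidden self-matches:
Σ_{j=0}^{3} (-1)^j C(3,j)(8-j)!
= C(3,0)·8! - C(3,1)·7! + C(3,2)·6! - C(3,3)·5!
= 40320 - 15120 + 2160 - 120
= 27240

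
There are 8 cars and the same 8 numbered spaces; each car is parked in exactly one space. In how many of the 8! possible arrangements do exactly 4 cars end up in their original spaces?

630

Pick the 4 fixed positions: C(8,4) = 70 ways.
The other 4 form a derangement: !4 = 9.
Total: 70 × 9 = 630.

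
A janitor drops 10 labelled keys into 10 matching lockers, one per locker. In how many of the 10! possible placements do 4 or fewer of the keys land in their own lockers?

3615536

# with exactly i fixed is C(10,i)·!(10-i); sum over i=0..4:
  i=0: C(10,0)·!10 = 1·1334961 = 1334961
  i=1: C(10,1)·!9 = 10·133496 = 1334960
  i=2: C(10,2)·!8 = 45·14833 = 667485
  i=3: C(10,3)·!7 = 120·1854 = 222480
  i=4: C(10,4)·!6 = 210·265 = 55650
Total = 3615536.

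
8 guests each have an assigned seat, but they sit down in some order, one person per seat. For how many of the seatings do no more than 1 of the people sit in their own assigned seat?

Sum C(8,i)·!(8-i) for i = 0..1:
  i=0: C(8,0)·!8 = 1·14833 = 14833
  i=1: C(8,1)·!7 = 8·1854 = 14832
Total = 29665.

29665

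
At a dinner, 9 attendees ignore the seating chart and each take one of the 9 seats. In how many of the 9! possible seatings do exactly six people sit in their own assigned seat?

Pick the 6 fixed positions: C(9,6) = 84 ways.
The remaining 3 must be deranged: !3 = 2.
Total: 84 × 2 = 168.

168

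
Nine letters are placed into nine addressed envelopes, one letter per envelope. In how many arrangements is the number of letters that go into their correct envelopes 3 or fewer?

# with exactly i fixed is C(9,i)·!(9-i); sum over i=0..3:
  i=0: C(9,0)·!9 = 1·133496 = 133496
  i=1: C(9,1)·!8 = 9·14833 = 133497
  i=2: C(9,2)·!7 = 36·1854 = 66744
  i=3: C(9,3)·!6 = 84·265 = 22260
Total = 355997.

355997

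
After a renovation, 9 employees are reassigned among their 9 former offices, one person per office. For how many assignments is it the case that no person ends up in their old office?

133496

Recurrence: !9 = 8·(!8 + !7).
!9 = 8·(14833 + 1854) = 8·16687 = 133496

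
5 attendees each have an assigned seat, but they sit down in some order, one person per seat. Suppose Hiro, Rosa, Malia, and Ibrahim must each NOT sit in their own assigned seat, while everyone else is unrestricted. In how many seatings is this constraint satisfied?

53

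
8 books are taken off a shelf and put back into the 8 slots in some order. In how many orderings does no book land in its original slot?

14833

!8 is the nearest integer to 8!/e.
8! = 40320, and 40320/e ≈ 14832.90, so !8 = 14833.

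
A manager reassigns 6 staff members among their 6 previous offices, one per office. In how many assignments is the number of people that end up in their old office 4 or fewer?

719

Sum C(6,i)·!(6-i) for i = 0..4:
  i=0: C(6,0)·!6 = 1·265 = 265
  i=1: C(6,1)·!5 = 6·44 = 264
  i=2: C(6,2)·!4 = 15·9 = 135
  i=3: C(6,3)·!3 = 20·2 = 40
  i=4: C(6,4)·!2 = 15·1 = 15
Total = 719.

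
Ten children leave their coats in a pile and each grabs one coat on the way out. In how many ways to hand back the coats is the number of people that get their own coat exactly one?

Choose which one of the 10 is fixed: C(10,1) = 10.
The remaining 9 must be deranged: !9 = 133496.
Total: 10 × 133496 = 1334960.

1334960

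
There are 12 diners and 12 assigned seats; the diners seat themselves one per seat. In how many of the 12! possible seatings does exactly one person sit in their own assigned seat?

Choose which one of the 12 is fixed: C(12,1) = 12.
The remaining 11 must be deranged: !11 = 14684570.
Total: 12 × 14684570 = 176214840.

176214840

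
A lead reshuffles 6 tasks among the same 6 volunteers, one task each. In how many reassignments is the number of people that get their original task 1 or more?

455

# with exactly i fixed is C(6,i)·!(6-i); sum over i=1..6:
  i=1: C(6,1)·!5 = 6·44 = 264
  i=2: C(6,2)·!4 = 15·9 = 135
  i=3: C(6,3)·!3 = 20·2 = 40
  i=4: C(6,4)·!2 = 15·1 = 15
  i=5: C(6,5)·!1 = 6·0 = 0
  i=6: C(6,6)·!0 = 1·1 = 1
Total = 455.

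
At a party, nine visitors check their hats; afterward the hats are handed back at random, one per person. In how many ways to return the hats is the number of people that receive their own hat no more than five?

362675

# with exactly i fixed is C(9,i)·!(9-i); sum over i=0..5:
  i=0: C(9,0)·!9 = 1·133496 = 133496
  i=1: C(9,1)·!8 = 9·14833 = 133497
  i=2: C(9,2)·!7 = 36·1854 = 66744
  i=3: C(9,3)·!6 = 84·265 = 22260
  i=4: C(9,4)·!5 = 126·44 = 5544
  i=5: C(9,5)·!4 = 126·9 = 1134
Total = 362675.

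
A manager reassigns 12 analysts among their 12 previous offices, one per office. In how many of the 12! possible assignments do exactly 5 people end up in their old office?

Choose which 5 of the 12 are fixed: C(12,5) = 792.
The other 7 form a derangement: !7 = 1854.
Total: 792 × 1854 = 1468368.

1468368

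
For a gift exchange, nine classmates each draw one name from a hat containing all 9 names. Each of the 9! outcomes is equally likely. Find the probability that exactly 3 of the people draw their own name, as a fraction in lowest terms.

Favorable outcomes: C(9,3)·!6 = 84·265 = 22260.
Total outcomes: 9! = 362880.
Probability = 22260/362880 = 53/864.

53/864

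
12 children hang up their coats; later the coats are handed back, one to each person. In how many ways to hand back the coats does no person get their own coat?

The subfactorial !12 = [12!/e] (nearest integer).
12! = 479001600, and 479001600/e ≈ 176214840.93, so !12 = 176214841.

176214841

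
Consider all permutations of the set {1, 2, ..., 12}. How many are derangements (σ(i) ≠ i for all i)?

176214841

!12 = 12! · Σ_{k=0}^{12} (-1)^k/k!
= 12! - 12!/1! + 12!/2! - 12!/3! + 12!/4! - 12!/5! + 12!/6! - 12!/7! + 12!/8! - 12!/9! + 12!/10! - 12!/11! + 12!/12!
= 479001600 - 479001600 + 239500800 - 79833600 + 19958400 - 3991680 + 665280 - 95040 + 11880 - 1320 + 132 - 12 + 1
= 176214841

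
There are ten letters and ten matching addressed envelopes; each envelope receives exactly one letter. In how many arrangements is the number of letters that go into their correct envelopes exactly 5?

11088

Choose which 5 of the 10 are fixed: C(10,5) = 252.
The remaining 5 must be deranged: !5 = 44.
Total: 252 × 44 = 11088.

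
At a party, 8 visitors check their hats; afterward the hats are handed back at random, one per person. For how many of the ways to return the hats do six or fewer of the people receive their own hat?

40319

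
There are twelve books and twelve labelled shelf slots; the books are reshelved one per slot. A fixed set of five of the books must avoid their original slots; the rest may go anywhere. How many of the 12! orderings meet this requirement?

312273360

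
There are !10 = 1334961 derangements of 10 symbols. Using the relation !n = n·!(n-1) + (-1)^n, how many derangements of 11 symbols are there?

!11 = 11·1334961 - 1 = 14684570.

14684570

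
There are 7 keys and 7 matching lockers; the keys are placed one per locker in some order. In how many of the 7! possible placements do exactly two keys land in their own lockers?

924

Choose which 2 of the 7 are fixed: C(7,2) = 21.
The remaining 5 must be deranged: !5 = 44.
Total: 21 × 44 = 924.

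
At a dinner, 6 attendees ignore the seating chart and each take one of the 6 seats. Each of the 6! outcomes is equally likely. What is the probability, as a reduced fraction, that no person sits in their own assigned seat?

53/144

Favorable outcomes: !6 = 265.
Total outcomes: 6! = 720.
Probability = 265/720 = 53/144.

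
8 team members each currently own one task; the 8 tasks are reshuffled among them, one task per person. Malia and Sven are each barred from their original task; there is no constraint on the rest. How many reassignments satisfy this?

Let A_j be the event that the j-th constrained one is fixed. By inclusion-exclusion over the 2 events:
Σ_{j=0}^{2} (-1)^j C(2,j)(8-j)!
= C(2,0)·8! - C(2,1)·7! + C(2,2)·6!
= 40320 - 10080 + 720
= 30960

30960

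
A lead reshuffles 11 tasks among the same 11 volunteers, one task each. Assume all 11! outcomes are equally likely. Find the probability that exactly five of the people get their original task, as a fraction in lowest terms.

Favorable outcomes: C(11,5)·!6 = 462·265 = 122430.
Total outcomes: 11! = 39916800.
Probability = 122430/39916800 = 53/17280.

53/17280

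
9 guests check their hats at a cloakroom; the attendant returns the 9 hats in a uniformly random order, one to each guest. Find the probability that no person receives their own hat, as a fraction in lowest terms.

Favorable outcomes: !9 = 133496.
Total outcomes: 9! = 362880.
Probability = 133496/362880 = 16687/45360.

16687/45360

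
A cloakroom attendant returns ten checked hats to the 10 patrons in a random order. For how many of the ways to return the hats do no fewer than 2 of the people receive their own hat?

# with exactly i fixed is C(10,i)·!(10-i); sum over i=2..10:
  i=2: C(10,2)·!8 = 45·14833 = 667485
  i=3: C(10,3)·!7 = 120·1854 = 222480
  i=4: C(10,4)·!6 = 210·265 = 55650
  i=5: C(10,5)·!5 = 252·44 = 11088
  i=6: C(10,6)·!4 = 210·9 = 1890
  i=7: C(10,7)·!3 = 120·2 = 240
  i=8: C(10,8)·!2 = 45·1 = 45
  i=9: C(10,9)·!1 = 10·0 = 0
  i=10: C(10,10)·!0 = 1·1 = 1
Total = 958879.

958879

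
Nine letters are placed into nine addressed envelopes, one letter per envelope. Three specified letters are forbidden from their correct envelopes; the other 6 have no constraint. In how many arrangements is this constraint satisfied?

Let A_j be the event that the j-th constrained one is fixed. By inclusion-exclusion over the 3 events:
Σ_{j=0}^{3} (-1)^j C(3,j)(9-j)!
= C(3,0)·9! - C(3,1)·8! + C(3,2)·7! - C(3,3)·6!
= 362880 - 120960 + 15120 - 720
= 256320

256320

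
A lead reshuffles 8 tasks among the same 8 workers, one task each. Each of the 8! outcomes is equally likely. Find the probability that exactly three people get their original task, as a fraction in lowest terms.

11/180

Favorable outcomes: C(8,3)·!5 = 56·44 = 2464.
Total outcomes: 8! = 40320.
Probability = 2464/40320 = 11/180.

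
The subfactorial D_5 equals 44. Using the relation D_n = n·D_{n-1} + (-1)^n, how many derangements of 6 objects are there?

D_6 = 6·44 + 1 = 265.

265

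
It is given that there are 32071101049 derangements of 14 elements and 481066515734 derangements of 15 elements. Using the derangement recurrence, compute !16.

!16 = (16-1)·(!15 + !14) = 15·(481066515734 + 32071101049) = 15·513137616783 = 7697064251745.

7697064251745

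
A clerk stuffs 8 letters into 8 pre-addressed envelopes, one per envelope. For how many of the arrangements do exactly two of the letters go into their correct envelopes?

7420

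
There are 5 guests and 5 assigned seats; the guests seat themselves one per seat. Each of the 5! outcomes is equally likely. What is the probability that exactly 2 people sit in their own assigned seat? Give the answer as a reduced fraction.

Favorable outcomes: C(5,2)·!3 = 10·2 = 20.
Total outcomes: 5! = 120.
Probability = 20/120 = 1/6.

1/6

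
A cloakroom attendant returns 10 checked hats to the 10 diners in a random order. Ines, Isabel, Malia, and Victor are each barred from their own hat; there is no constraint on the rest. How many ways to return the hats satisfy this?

Let A_j be the event that the j-th constrained one is fixed. By inclusion-exclusion over the 4 events:
Σ_{j=0}^{4} (-1)^j C(4,j)(10-j)!
= C(4,0)·10! - C(4,1)·9! + C(4,2)·8! - C(4,3)·7! + C(4,4)·6!
= 3628800 - 1451520 + 241920 - 20160 + 720
= 2399760

2399760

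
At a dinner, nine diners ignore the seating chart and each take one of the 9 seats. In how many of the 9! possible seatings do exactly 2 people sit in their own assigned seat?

Pick the 2 fixed positions: C(9,2) = 36 ways.
The remaining 7 must be deranged: !7 = 1854.
Total: 36 × 1854 = 66744.

66744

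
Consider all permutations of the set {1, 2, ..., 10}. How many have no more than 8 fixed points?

3628799

Sum C(10,i)·!(10-i) for i = 0..8:
  i=0: C(10,0)·!10 = 1·1334961 = 1334961
  i=1: C(10,1)·!9 = 10·133496 = 1334960
  i=2: C(10,2)·!8 = 45·14833 = 667485
  i=3: C(10,3)·!7 = 120·1854 = 222480
  i=4: C(10,4)·!6 = 210·265 = 55650
  i=5: C(10,5)·!5 = 252·44 = 11088
  i=6: C(10,6)·!4 = 210·9 = 1890
  i=7: C(10,7)·!3 = 120·2 = 240
  i=8: C(10,8)·!2 = 45·1 = 45
Total = 3628799.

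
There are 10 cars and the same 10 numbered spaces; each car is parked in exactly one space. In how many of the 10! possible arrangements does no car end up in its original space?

1334961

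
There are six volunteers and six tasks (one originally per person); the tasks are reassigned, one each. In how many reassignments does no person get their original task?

265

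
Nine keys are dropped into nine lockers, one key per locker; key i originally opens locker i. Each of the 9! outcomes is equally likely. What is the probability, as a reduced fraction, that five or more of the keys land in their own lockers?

1339/362880

Favorable outcomes: Σ_{i≥5} C(9,i)·!(9-i) = 126·9 + 84·2 + 36·1 + 9·0 + 1·1 = 1339.
Total outcomes: 9! = 362880.
Probability = 1339/362880 = 1339/362880.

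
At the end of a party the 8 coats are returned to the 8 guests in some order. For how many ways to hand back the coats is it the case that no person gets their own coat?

The subfactorial !8 = [8!/e] (nearest integer).
8! = 40320, and 40320/e ≈ 14832.90, so !8 = 14833.

14833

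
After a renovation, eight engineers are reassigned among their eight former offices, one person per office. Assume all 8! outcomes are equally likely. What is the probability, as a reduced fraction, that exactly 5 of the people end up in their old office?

1/360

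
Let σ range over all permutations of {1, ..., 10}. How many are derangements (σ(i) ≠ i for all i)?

Use !n = (n-1)(!(n-1) + !(n-2)).
!10 = 9·(133496 + 14833) = 9·148329 = 1334961

1334961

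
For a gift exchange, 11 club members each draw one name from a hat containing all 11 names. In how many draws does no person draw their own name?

By inclusion-exclusion, !11 = Σ (-1)^k · 11!/k! for k=0..11
= 11! - 11!/1! + 11!/2! - 11!/3! + 11!/4! - 11!/5! + 11!/6! - 11!/7! + 11!/8! - 11!/9! + 11!/10! - 11!/11!
= 39916800 - 39916800 + 19958400 - 6652800 + 1663200 - 332640 + 55440 - 7920 + 990 - 110 + 11 - 1
= 14684570

14684570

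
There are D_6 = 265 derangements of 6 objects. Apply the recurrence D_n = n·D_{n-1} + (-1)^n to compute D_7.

1854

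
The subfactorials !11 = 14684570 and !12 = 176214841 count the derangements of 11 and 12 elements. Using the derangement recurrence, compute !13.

2290792932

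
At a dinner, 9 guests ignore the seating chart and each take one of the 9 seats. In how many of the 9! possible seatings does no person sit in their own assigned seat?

133496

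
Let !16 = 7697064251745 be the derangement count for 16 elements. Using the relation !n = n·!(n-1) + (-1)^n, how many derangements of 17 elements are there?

130850092279664

!17 = 17·7697064251745 - 1 = 130850092279664.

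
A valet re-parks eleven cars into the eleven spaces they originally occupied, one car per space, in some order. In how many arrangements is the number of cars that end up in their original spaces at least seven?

Sum C(11,i)·!(11-i) for i = 7..11:
  i=7: C(11,7)·!4 = 330·9 = 2970
  i=8: C(11,8)·!3 = 165·2 = 330
  i=9: C(11,9)·!2 = 55·1 = 55
  i=10: C(11,10)·!1 = 11·0 = 0
  i=11: C(11,11)·!0 = 1·1 = 1
Total = 3356.

3356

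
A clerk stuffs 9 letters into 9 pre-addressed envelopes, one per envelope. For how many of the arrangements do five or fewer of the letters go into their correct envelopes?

Sum C(9,i)·!(9-i) for i = 0..5:
  i=0: C(9,0)·!9 = 1·133496 = 133496
  i=1: C(9,1)·!8 = 9·14833 = 133497
  i=2: C(9,2)·!7 = 36·1854 = 66744
  i=3: C(9,3)·!6 = 84·265 = 22260
  i=4: C(9,4)·!5 = 126·44 = 5544
  i=5: C(9,5)·!4 = 126·9 = 1134
Total = 362675.

362675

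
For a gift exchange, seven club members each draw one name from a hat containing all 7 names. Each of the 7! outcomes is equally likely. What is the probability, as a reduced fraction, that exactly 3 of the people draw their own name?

Favorable outcomes: C(7,3)·!4 = 35·9 = 315.
Total outcomes: 7! = 5040.
Probability = 315/5040 = 1/16.

1/16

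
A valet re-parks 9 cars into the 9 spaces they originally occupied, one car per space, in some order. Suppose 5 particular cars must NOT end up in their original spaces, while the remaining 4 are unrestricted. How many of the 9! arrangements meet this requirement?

Inclusion-exclusion on the 5 forbidden self-matches:
Σ_{j=0}^{5} (-1)^j C(5,j)(9-j)!
= C(5,0)·9! - C(5,1)·8! + C(5,2)·7! - C(5,3)·6! + C(5,4)·5! - C(5,5)·4!
= 362880 - 201600 + 50400 - 7200 + 600 - 24
= 205056

205056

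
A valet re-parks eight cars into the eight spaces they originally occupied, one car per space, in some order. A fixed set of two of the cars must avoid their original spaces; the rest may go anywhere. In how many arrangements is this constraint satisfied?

30960

Let A_j be the event that the j-th constrained one is fixed. By inclusion-exclusion over the 2 events:
Σ_{j=0}^{2} (-1)^j C(2,j)(8-j)!
= C(2,0)·8! - C(2,1)·7! + C(2,2)·6!
= 40320 - 10080 + 720
= 30960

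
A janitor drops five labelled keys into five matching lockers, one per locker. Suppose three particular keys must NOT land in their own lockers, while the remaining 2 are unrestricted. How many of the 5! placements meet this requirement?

64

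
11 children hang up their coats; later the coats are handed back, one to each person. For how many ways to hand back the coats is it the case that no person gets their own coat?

14684570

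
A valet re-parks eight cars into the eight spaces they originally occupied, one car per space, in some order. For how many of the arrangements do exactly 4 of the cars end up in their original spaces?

Pick the 4 fixed positions: C(8,4) = 70 ways.
The other 4 form a derangement: !4 = 9.
Total: 70 × 9 = 630.

630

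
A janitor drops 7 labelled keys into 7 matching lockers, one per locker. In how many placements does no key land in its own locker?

!7 is the nearest integer to 7!/e.
7! = 5040, and 5040/e ≈ 1854.11, so !7 = 1854.

1854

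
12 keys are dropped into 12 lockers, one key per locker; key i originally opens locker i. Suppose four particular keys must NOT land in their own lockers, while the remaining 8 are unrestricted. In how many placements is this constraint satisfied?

Inclusion-exclusion on the 4 forbidden self-matches:
Σ_{j=0}^{4} (-1)^j C(4,j)(12-j)!
= C(4,0)·12! - C(4,1)·11! + C(4,2)·10! - C(4,3)·9! + C(4,4)·8!
= 479001600 - 159667200 + 21772800 - 1451520 + 40320
= 339696000

339696000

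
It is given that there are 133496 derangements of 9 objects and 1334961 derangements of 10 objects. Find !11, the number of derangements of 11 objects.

14684570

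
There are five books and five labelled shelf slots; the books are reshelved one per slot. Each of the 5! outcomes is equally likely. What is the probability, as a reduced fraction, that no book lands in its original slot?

Favorable outcomes: !5 = 44.
Total outcomes: 5! = 120.
Probability = 44/120 = 11/30.

11/30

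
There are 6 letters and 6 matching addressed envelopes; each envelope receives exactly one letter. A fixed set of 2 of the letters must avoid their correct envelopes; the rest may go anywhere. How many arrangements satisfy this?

504

Let A_j be the event that the j-th constrained one is fixed. By inclusion-exclusion over the 2 events:
Σ_{j=0}^{2} (-1)^j C(2,j)(6-j)!
= C(2,0)·6! - C(2,1)·5! + C(2,2)·4!
= 720 - 240 + 24
= 504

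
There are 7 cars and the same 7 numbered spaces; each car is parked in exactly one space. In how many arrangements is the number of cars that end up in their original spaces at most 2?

4633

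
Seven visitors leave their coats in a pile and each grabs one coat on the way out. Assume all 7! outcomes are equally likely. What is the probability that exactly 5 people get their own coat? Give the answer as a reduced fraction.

1/240

Favorable outcomes: C(7,5)·!2 = 21·1 = 21.
Total outcomes: 7! = 5040.
Probability = 21/5040 = 1/240.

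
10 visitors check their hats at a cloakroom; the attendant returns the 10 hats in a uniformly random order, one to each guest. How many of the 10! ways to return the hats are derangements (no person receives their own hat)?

By inclusion-exclusion, !10 = Σ (-1)^k · 10!/k! for k=0..10
= 10! - 10!/1! + 10!/2! - 10!/3! + 10!/4! - 10!/5! + 10!/6! - 10!/7! + 10!/8! - 10!/9! + 10!/10!
= 3628800 - 3628800 + 1814400 - 604800 + 151200 - 30240 + 5040 - 720 + 90 - 10 + 1
= 1334961

1334961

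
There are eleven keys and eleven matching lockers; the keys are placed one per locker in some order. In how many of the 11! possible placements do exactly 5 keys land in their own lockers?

Pick the 5 fixed positions: C(11,5) = 462 ways.
The remaining 6 must be deranged: !6 = 265.
Total: 462 × 265 = 122430.

122430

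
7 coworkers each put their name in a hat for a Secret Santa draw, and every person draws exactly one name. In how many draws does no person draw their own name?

Use !n = (n-1)(!(n-1) + !(n-2)).
!7 = 6·(265 + 44) = 6·309 = 1854

1854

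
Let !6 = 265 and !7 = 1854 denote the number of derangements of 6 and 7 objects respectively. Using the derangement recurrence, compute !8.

!8 = (8-1)·(!7 + !6) = 7·(1854 + 265) = 7·2119 = 14833.

14833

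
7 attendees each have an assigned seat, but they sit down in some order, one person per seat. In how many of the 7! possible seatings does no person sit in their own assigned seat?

The subfactorial !7 = [7!/e] (nearest integer).
7! = 5040, and 5040/e ≈ 1854.11, so !7 = 1854.

1854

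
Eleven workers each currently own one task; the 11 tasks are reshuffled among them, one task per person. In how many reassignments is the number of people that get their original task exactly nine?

55

Pick the 9 fixed positions: C(11,9) = 55 ways.
The other 2 form a derangement: !2 = 1.
Total: 55 × 1 = 55.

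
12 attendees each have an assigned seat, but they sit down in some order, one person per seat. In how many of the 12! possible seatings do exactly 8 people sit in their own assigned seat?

Choose which 8 of the 12 are fixed: C(12,8) = 495.
The other 4 form a derangement: !4 = 9.
Total: 495 × 9 = 4455.

4455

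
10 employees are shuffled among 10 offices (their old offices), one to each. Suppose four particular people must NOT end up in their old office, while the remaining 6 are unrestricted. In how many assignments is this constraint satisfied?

Let A_j be the event that the j-th constrained one is fixed. By inclusion-exclusion over the 4 events:
Σ_{j=0}^{4} (-1)^j C(4,j)(10-j)!
= C(4,0)·10! - C(4,1)·9! + C(4,2)·8! - C(4,3)·7! + C(4,4)·6!
= 3628800 - 1451520 + 241920 - 20160 + 720
= 2399760

2399760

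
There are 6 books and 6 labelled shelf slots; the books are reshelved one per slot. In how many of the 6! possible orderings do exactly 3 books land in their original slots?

Choose which 3 of the 6 are fixed: C(6,3) = 20.
The other 3 form a derangement: !3 = 2.
Total: 20 × 2 = 40.

40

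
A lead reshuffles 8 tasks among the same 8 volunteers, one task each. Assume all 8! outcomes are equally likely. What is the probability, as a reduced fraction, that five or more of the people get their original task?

Favorable outcomes: Σ_{i≥5} C(8,i)·!(8-i) = 56·2 + 28·1 + 8·0 + 1·1 = 141.
Total outcomes: 8! = 40320.
Probability = 141/40320 = 47/13440.

47/13440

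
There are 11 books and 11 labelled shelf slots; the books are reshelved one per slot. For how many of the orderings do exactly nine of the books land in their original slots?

Choose which 9 of the 11 are fixed: C(11,9) = 55.
The remaining 2 must be deranged: !2 = 1.
Total: 55 × 1 = 55.

55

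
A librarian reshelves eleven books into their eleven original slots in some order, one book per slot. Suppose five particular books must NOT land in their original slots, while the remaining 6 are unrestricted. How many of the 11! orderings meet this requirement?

25022880

Let A_j be the event that the j-th constrained one is fixed. By inclusion-exclusion over the 5 events:
Σ_{j=0}^{5} (-1)^j C(5,j)(11-j)!
= C(5,0)·11! - C(5,1)·10! + C(5,2)·9! - C(5,3)·8! + C(5,4)·7! - C(5,5)·6!
= 39916800 - 18144000 + 3628800 - 403200 + 25200 - 720
= 25022880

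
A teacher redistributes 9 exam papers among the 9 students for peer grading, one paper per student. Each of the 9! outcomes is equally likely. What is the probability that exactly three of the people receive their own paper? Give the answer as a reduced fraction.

53/864

Favorable outcomes: C(9,3)·!6 = 84·265 = 22260.
Total outcomes: 9! = 362880.
Probability = 22260/362880 = 53/864.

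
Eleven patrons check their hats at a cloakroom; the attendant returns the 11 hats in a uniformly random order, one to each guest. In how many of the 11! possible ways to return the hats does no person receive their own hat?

14684570

Recurrence: !11 = 11·!10 + (-1)^11.
!11 = 11·1334961 - 1 = 14684570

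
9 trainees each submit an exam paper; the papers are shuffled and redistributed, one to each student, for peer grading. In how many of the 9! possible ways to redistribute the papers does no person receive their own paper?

133496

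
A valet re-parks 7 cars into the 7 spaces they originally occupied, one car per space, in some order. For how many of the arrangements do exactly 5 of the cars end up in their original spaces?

21

Pick the 5 fixed positions: C(7,5) = 21 ways.
The remaining 2 must be deranged: !2 = 1.
Total: 21 × 1 = 21.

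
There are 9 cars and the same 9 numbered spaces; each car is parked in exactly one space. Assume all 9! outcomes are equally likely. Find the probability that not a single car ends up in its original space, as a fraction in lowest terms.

16687/45360

Favorable outcomes: !9 = 133496.
Total outcomes: 9! = 362880.
Probability = 133496/362880 = 16687/45360.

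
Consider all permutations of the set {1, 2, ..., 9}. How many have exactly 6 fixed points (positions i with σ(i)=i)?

168

Choose which 6 of the 9 are fixed: C(9,6) = 84.
The remaining 3 must be deranged: !3 = 2.
Total: 84 × 2 = 168.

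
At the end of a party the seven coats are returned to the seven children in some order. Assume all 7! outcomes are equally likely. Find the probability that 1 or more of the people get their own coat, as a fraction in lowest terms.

177/280

Favorable outcomes: Σ_{i≥1} C(7,i)·!(7-i) = 7·265 + 21·44 + 35·9 + 35·2 + 21·1 + 7·0 + 1·1 = 3186.
Total outcomes: 7! = 5040.
Probability = 3186/5040 = 177/280.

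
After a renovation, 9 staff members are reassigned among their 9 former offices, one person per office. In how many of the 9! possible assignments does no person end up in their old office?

By inclusion-exclusion, !9 = Σ (-1)^k · 9!/k! for k=0..9
= 9! - 9!/1! + 9!/2! - 9!/3! + 9!/4! - 9!/5! + 9!/6! - 9!/7! + 9!/8! - 9!/9!
= 362880 - 362880 + 181440 - 60480 + 15120 - 3024 + 504 - 72 + 9 - 1
= 133496

133496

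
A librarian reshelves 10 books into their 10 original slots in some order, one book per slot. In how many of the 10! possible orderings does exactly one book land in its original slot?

1334960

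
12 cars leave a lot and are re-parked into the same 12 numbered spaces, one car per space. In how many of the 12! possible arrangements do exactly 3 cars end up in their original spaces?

29369120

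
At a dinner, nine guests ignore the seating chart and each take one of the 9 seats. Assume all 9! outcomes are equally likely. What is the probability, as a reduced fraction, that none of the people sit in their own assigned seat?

16687/45360

Favorable outcomes: !9 = 133496.
Total outcomes: 9! = 362880.
Probability = 133496/362880 = 16687/45360.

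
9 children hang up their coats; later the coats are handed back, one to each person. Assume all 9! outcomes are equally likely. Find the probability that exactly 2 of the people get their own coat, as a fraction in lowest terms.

103/560

Favorable outcomes: C(9,2)·!7 = 36·1854 = 66744.
Total outcomes: 9! = 362880.
Probability = 66744/362880 = 103/560.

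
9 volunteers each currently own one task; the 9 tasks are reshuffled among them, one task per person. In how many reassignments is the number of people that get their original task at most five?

362675

# with exactly i fixed is C(9,i)·!(9-i); sum over i=0..5:
  i=0: C(9,0)·!9 = 1·133496 = 133496
  i=1: C(9,1)·!8 = 9·14833 = 133497
  i=2: C(9,2)·!7 = 36·1854 = 66744
  i=3: C(9,3)·!6 = 84·265 = 22260
  i=4: C(9,4)·!5 = 126·44 = 5544
  i=5: C(9,5)·!4 = 126·9 = 1134
Total = 362675.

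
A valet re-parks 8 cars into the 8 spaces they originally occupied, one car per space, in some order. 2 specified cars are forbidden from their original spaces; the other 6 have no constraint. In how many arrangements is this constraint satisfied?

Let A_j be the event that the j-th constrained one is fixed. By inclusion-exclusion over the 2 events:
Σ_{j=0}^{2} (-1)^j C(2,j)(8-j)!
= C(2,0)·8! - C(2,1)·7! + C(2,2)·6!
= 40320 - 10080 + 720
= 30960

30960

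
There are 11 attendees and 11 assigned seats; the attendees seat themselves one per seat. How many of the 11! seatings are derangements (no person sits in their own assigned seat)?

By inclusion-exclusion, !11 = Σ (-1)^k · 11!/k! for k=0..11
= 11! - 11!/1! + 11!/2! - 11!/3! + 11!/4! - 11!/5! + 11!/6! - 11!/7! + 11!/8! - 11!/9! + 11!/10! - 11!/11!
= 39916800 - 39916800 + 19958400 - 6652800 + 1663200 - 332640 + 55440 - 7920 + 990 - 110 + 11 - 1
= 14684570

14684570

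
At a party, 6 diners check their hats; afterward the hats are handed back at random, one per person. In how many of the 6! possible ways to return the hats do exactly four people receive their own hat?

15

Choose which 4 of the 6 are fixed: C(6,4) = 15.
The remaining 2 must be deranged: !2 = 1.
Total: 15 × 1 = 15.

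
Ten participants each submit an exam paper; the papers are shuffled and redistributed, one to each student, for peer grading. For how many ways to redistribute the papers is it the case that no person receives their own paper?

1334961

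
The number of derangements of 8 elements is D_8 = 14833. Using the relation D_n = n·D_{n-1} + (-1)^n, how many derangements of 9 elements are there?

133496

D_9 = 9·14833 - 1 = 133496.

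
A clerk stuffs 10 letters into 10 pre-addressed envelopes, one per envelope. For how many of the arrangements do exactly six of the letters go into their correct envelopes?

Choose which 6 of the 10 are fixed: C(10,6) = 210.
The other 4 form a derangement: !4 = 9.
Total: 210 × 9 = 1890.

1890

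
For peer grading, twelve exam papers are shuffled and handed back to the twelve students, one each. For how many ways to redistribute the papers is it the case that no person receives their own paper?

176214841

Recurrence: !12 = 11·(!11 + !10).
!12 = 11·(14684570 + 1334961) = 11·16019531 = 176214841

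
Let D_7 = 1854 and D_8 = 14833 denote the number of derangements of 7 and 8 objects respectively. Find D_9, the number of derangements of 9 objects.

133496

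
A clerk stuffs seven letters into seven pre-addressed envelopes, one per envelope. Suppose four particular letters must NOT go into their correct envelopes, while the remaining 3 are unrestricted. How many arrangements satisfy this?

2790

Let A_j be the event that the j-th constrained one is fixed. By inclusion-exclusion over the 4 events:
Σ_{j=0}^{4} (-1)^j C(4,j)(7-j)!
= C(4,0)·7! - C(4,1)·6! + C(4,2)·5! - C(4,3)·4! + C(4,4)·3!
= 5040 - 2880 + 720 - 96 + 6
= 2790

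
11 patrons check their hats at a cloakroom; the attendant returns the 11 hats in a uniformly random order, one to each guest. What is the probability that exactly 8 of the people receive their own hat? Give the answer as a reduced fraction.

1/120960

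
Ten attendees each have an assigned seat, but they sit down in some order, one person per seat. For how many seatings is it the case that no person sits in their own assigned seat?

1334961

!10 is the nearest integer to 10!/e.
10! = 3628800, and 3628800/e ≈ 1334960.92, so !10 = 1334961.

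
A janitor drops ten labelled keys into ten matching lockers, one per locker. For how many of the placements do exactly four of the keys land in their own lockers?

Pick the 4 fixed positions: C(10,4) = 210 ways.
The other 6 form a derangement: !6 = 265.
Total: 210 × 265 = 55650.

55650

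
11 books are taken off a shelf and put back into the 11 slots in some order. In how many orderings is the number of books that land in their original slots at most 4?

39770686

Sum C(11,i)·!(11-i) for i = 0..4:
  i=0: C(11,0)·!11 = 1·14684570 = 14684570
  i=1: C(11,1)·!10 = 11·1334961 = 14684571
  i=2: C(11,2)·!9 = 55·133496 = 7342280
  i=3: C(11,3)·!8 = 165·14833 = 2447445
  i=4: C(11,4)·!7 = 330·1854 = 611820
Total = 39770686.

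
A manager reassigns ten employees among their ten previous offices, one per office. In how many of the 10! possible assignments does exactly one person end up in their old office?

Choose which one of the 10 is fixed: C(10,1) = 10.
The other 9 form a derangement: !9 = 133496.
Total: 10 × 133496 = 1334960.

1334960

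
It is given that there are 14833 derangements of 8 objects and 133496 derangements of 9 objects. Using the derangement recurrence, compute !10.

1334961

!10 = (10-1)·(!9 + !8) = 9·(133496 + 14833) = 9·148329 = 1334961.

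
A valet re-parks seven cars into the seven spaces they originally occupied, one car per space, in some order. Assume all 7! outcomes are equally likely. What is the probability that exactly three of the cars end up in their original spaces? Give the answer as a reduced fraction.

Favorable outcomes: C(7,3)·!4 = 35·9 = 315.
Total outcomes: 7! = 5040.
Probability = 315/5040 = 1/16.

1/16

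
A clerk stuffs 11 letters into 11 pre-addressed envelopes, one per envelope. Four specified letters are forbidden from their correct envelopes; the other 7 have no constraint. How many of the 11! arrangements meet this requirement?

Inclusion-exclusion on the 4 forbidden self-matches:
Σ_{j=0}^{4} (-1)^j C(4,j)(11-j)!
= C(4,0)·11! - C(4,1)·10! + C(4,2)·9! - C(4,3)·8! + C(4,4)·7!
= 39916800 - 14515200 + 2177280 - 161280 + 5040
= 27422640

27422640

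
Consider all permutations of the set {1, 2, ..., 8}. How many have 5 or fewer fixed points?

# with exactly i fixed is C(8,i)·!(8-i); sum over i=0..5:
  i=0: C(8,0)·!8 = 1·14833 = 14833
  i=1: C(8,1)·!7 = 8·1854 = 14832
  i=2: C(8,2)·!6 = 28·265 = 7420
  i=3: C(8,3)·!5 = 56·44 = 2464
  i=4: C(8,4)·!4 = 70·9 = 630
  i=5: C(8,5)·!3 = 56·2 = 112
Total = 40291.

40291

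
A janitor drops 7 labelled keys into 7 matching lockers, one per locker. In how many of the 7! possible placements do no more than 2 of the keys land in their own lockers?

Sum C(7,i)·!(7-i) for i = 0..2:
  i=0: C(7,0)·!7 = 1·1854 = 1854
  i=1: C(7,1)·!6 = 7·265 = 1855
  i=2: C(7,2)·!5 = 21·44 = 924
Total = 4633.

4633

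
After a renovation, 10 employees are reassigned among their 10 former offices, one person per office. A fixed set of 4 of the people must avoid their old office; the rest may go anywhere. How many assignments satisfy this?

2399760

Let A_j be the event that the j-th constrained one is fixed. By inclusion-exclusion over the 4 events:
Σ_{j=0}^{4} (-1)^j C(4,j)(10-j)!
= C(4,0)·10! - C(4,1)·9! + C(4,2)·8! - C(4,3)·7! + C(4,4)·6!
= 3628800 - 1451520 + 241920 - 20160 + 720
= 2399760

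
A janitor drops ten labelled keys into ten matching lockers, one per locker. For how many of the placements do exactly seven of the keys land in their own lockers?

240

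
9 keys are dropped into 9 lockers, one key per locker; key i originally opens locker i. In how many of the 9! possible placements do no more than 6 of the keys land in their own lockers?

Sum C(9,i)·!(9-i) for i = 0..6:
  i=0: C(9,0)·!9 = 1·133496 = 133496
  i=1: C(9,1)·!8 = 9·14833 = 133497
  i=2: C(9,2)·!7 = 36·1854 = 66744
  i=3: C(9,3)·!6 = 84·265 = 22260
  i=4: C(9,4)·!5 = 126·44 = 5544
  i=5: C(9,5)·!4 = 126·9 = 1134
  i=6: C(9,6)·!3 = 84·2 = 168
Total = 362843.

362843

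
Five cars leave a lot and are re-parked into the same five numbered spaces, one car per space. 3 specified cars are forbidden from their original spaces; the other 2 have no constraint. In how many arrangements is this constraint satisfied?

64

Let A_j be the event that the j-th constrained one is fixed. By inclusion-exclusion over the 3 events:
Σ_{j=0}^{3} (-1)^j C(3,j)(5-j)!
= C(3,0)·5! - C(3,1)·4! + C(3,2)·3! - C(3,3)·2!
= 120 - 72 + 18 - 2
= 64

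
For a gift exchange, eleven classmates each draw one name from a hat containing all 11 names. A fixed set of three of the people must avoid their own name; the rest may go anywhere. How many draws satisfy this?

Inclusion-exclusion on the 3 forbidden self-matches:
Σ_{j=0}^{3} (-1)^j C(3,j)(11-j)!
= C(3,0)·11! - C(3,1)·10! + C(3,2)·9! - C(3,3)·8!
= 39916800 - 10886400 + 1088640 - 40320
= 30078720

30078720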